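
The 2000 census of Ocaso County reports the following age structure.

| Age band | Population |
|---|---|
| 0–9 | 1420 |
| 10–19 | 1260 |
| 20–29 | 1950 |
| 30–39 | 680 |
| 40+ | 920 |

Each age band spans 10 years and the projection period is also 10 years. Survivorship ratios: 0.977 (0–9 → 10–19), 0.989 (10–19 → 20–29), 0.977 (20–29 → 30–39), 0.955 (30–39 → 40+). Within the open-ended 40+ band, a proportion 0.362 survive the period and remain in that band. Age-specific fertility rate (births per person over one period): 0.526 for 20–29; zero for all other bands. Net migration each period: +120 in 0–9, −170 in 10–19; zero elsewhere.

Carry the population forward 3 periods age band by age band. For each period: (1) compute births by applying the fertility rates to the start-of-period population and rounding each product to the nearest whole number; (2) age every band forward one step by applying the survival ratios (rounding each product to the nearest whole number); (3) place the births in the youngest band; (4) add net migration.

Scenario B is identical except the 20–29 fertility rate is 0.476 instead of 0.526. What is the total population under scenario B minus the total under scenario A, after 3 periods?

Let band 1 be 0–9 through band 5 = 40+.
[period 1]
Births: 1950 × 0.526 = 1026
Band 2: 1420 × 0.977 = 1387
Band 3: 1260 × 0.989 = 1246
Band 4: 1950 × 0.977 = 1905
Band 5: 680 × 0.955 + 920 × 0.362 = 649 + 333 = 982
Net migration: Band 1 + 120 → 1146; Band 2 − 170 → 1217
Population now: 0–9=1146, 10–19=1217, 20–29=1246, 30–39=1905, 40+=982
[period 2]
Births: 1246 × 0.526 = 655
Band 2: 1146 × 0.977 = 1120
Band 3: 1217 × 0.989 = 1204
Band 4: 1246 × 0.977 = 1217
Band 5: 1905 × 0.955 + 982 × 0.362 = 1819 + 355 = 2174
Net migration: Band 1 + 120 → 775; Band 2 − 170 → 950
Population now: 0–9=775, 10–19=950, 20–29=1204, 30–39=1217, 40+=2174
[period 3]
Births: 1204 × 0.526 = 633
Band 2: 775 × 0.977 = 757
Band 3: 950 × 0.989 = 940
Band 4: 1204 × 0.977 = 1176
Band 5: 1217 × 0.955 + 2174 × 0.362 = 1162 + 787 = 1949
Net migration: Band 1 + 120 → 753; Band 2 − 170 → 587
Population now: 0–9=753, 10–19=587, 20–29=940, 30–39=1176, 40+=1949
Scenario A total after 3 periods: 5405
Scenario B projection —
[period 1]
Births: 1950 × 0.476 = 928
Band 2: 1420 × 0.977 = 1387
Band 3: 1260 × 0.989 = 1246
Band 4: 1950 × 0.977 = 1905
Band 5: 680 × 0.955 + 920 × 0.362 = 649 + 333 = 982
Net migration: Band 1 + 120 → 1048; Band 2 − 170 → 1217
Population now: 0–9=1048, 10–19=1217, 20–29=1246, 30–39=1905, 40+=982
[period 2]
Births: 1246 × 0.476 = 593
Band 2: 1048 × 0.977 = 1024
Band 3: 1217 × 0.989 = 1204
Band 4: 1246 × 0.977 = 1217
Band 5: 1905 × 0.955 + 982 × 0.362 = 1819 + 355 = 2174
Net migration: Band 1 + 120 → 713; Band 2 − 170 → 854
Population now: 0–9=713, 10–19=854, 20–29=1204, 30–39=1217, 40+=2174
[period 3]
Births: 1204 × 0.476 = 573
Band 2: 713 × 0.977 = 697
Band 3: 854 × 0.989 = 845
Band 4: 1204 × 0.977 = 1176
Band 5: 1217 × 0.955 + 2174 × 0.362 = 1162 + 787 = 1949
Net migration: Band 1 + 120 → 693; Band 2 − 170 → 527
Population now: 0–9=693, 10–19=527, 20–29=845, 30–39=1176, 40+=1949
Scenario B total after 3 periods: 5190
Difference B − A = 5190 − 5405 = -215

-215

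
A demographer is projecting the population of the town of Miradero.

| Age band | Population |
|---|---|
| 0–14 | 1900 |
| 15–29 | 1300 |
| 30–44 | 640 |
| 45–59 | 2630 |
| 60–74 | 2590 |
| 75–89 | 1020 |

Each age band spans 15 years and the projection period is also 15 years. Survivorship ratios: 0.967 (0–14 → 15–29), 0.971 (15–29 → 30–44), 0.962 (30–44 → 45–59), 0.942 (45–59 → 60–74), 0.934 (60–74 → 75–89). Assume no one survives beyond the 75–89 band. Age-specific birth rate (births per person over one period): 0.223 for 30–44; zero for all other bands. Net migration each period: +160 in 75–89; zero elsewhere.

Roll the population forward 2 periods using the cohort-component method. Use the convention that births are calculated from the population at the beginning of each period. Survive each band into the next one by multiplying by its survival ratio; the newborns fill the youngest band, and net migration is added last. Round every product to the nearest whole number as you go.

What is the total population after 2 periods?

(Bands numbered youngest = 1 to oldest = 6.)
Period 1.
Births: 640 * 0.223 = 143
Band 2: 1900 * 0.967 = 1837
Band 3: 1300 * 0.971 = 1262
Band 4: 640 * 0.962 = 616
Band 5: 2630 * 0.942 = 2477
Band 6: 2590 * 0.934 = 2419
Net migration: Band 6 + 160 → 2579
Giving 143 / 1837 / 1262 / 616 / 2477 / 2579.
Period 2.
Births: 1262 * 0.223 = 281
Band 2: 143 * 0.967 = 138
Band 3: 1837 * 0.971 = 1784
Band 4: 1262 * 0.962 = 1214
Band 5: 616 * 0.942 = 580
Band 6: 2477 * 0.934 = 2314
Net migration: Band 6 + 160 → 2474
Giving 281 / 138 / 1784 / 1214 / 580 / 2474.
Total after period 2: 281 + 138 + 1784 + 1214 + 580 + 2474 = 6471

6471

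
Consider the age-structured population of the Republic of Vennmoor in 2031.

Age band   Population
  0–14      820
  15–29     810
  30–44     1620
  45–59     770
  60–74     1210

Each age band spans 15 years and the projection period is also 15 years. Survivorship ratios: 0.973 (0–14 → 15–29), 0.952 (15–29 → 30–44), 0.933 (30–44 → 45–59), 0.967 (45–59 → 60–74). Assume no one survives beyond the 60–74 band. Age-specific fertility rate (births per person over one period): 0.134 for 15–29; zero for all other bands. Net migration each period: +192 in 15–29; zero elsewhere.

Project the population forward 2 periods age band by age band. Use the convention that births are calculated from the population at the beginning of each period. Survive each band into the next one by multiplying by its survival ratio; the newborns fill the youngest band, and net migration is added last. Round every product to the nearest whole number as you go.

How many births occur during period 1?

109

Let band 1 be 0–14 through band 5 = 60–74.
Period 1:
Births: 810 * 0.134 = 109
Band 2: 820 * 0.973 = 798
Band 3: 810 * 0.952 = 771
Band 4: 1620 * 0.933 = 1511
Band 5: 770 * 0.967 = 745
Net migration: Band 2 + 192 → 990
Giving 109 / 990 / 771 / 1511 / 745.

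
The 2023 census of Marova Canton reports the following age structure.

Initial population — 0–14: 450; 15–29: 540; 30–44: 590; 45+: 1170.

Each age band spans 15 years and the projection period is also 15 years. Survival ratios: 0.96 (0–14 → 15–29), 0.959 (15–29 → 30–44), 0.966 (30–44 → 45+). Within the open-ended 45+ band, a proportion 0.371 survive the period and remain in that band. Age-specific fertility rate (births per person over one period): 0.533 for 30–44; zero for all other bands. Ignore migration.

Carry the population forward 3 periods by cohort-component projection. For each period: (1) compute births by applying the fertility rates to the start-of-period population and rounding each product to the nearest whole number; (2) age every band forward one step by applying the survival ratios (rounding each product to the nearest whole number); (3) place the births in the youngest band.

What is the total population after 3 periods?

[period 1]
Births: 590 × 0.533 = 314
15–29: 450 × 0.96 = 432
30–44: 540 × 0.959 = 518
45+: 590 × 0.966 + 1170 × 0.371 = 570 + 434 = 1004
→ [314, 432, 518, 1004]
[period 2]
Births: 518 × 0.533 = 276
15–29: 314 × 0.96 = 301
30–44: 432 × 0.959 = 414
45+: 518 × 0.966 + 1004 × 0.371 = 500 + 372 = 872
→ [276, 301, 414, 872]
[period 3]
Births: 414 × 0.533 = 221
15–29: 276 × 0.96 = 265
30–44: 301 × 0.959 = 289
45+: 414 × 0.966 + 872 × 0.371 = 400 + 324 = 724
→ [221, 265, 289, 724]
Total after period 3: 221 + 265 + 289 + 724 = 1499

1499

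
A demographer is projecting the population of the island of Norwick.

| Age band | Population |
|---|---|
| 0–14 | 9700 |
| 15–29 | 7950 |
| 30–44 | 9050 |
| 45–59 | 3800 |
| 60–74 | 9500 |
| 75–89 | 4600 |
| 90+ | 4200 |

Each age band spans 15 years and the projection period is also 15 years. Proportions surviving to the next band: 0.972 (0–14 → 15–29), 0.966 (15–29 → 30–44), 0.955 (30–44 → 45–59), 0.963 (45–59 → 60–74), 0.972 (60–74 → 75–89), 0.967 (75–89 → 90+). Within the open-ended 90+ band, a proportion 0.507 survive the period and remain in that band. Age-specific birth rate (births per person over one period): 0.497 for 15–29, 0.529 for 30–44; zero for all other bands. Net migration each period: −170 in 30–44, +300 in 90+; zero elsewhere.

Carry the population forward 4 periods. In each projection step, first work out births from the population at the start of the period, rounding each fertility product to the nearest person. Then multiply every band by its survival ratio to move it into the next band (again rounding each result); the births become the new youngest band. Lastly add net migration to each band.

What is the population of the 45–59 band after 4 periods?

After projecting period 1:
Births: 7950 × 0.497 = 3951 ; 9050 × 0.529 = 4787 → total 8738
15–29: 9700 × 0.972 = 9428
30–44: 7950 × 0.966 = 7680
45–59: 9050 × 0.955 = 8643
60–74: 3800 × 0.963 = 3659
75–89: 9500 × 0.972 = 9234
90+: 4600 × 0.967 + 4200 × 0.507 = 4448 + 2129 = 6577
Net migration: 30–44 − 170 → 7510; 90+ + 300 → 6877
Giving 8738 / 9428 / 7510 / 8643 / 3659 / 9234 / 6877.
After projecting period 2:
Births: 9428 × 0.497 = 4686 ; 7510 × 0.529 = 3973 → total 8659
15–29: 8738 × 0.972 = 8493
30–44: 9428 × 0.966 = 9107
45–59: 7510 × 0.955 = 7172
60–74: 8643 × 0.963 = 8323
75–89: 3659 × 0.972 = 3557
90+: 9234 × 0.967 + 6877 × 0.507 = 8929 + 3487 = 12416
Net migration: 30–44 − 170 → 8937; 90+ + 300 → 12716
Giving 8659 / 8493 / 8937 / 7172 / 8323 / 3557 / 12716.
After projecting period 3:
Births: 8493 × 0.497 = 4221 ; 8937 × 0.529 = 4728 → total 8949
15–29: 8659 × 0.972 = 8417
30–44: 8493 × 0.966 = 8204
45–59: 8937 × 0.955 = 8535
60–74: 7172 × 0.963 = 6907
75–89: 8323 × 0.972 = 8090
90+: 3557 × 0.967 + 12716 × 0.507 = 3440 + 6447 = 9887
Net migration: 30–44 − 170 → 8034; 90+ + 300 → 10187
Giving 8949 / 8417 / 8034 / 8535 / 6907 / 8090 / 10187.
After projecting period 4:
Births: 8417 × 0.497 = 4183 ; 8034 × 0.529 = 4250 → total 8433
15–29: 8949 × 0.972 = 8698
30–44: 8417 × 0.966 = 8131
45–59: 8034 × 0.955 = 7672
60–74: 8535 × 0.963 = 8219
75–89: 6907 × 0.972 = 6714
90+: 8090 × 0.967 + 10187 × 0.507 = 7823 + 5165 = 12988
Net migration: 30–44 − 170 → 7961; 90+ + 300 → 13288
Giving 8433 / 8698 / 7961 / 7672 / 8219 / 6714 / 13288.

7672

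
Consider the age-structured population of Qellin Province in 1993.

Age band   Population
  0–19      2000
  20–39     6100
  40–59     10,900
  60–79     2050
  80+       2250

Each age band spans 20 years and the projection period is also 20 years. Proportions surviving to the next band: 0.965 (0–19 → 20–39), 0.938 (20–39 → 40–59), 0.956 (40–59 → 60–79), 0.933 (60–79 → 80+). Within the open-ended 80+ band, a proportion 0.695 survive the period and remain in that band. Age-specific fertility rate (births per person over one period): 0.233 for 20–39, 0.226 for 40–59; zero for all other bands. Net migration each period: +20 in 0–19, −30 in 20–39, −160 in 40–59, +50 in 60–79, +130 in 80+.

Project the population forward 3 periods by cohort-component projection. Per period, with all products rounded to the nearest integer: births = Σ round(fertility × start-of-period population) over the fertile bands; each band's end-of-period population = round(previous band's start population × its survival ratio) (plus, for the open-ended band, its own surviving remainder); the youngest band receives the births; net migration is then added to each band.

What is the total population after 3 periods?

Numbering the groups 1..5 from youngest to oldest:
[period 1]
Births: 6100 × 0.233 = 1421  |  10900 × 0.226 = 2463 — total 3884
Group 2: 2000 × 0.965 = 1930
Group 3: 6100 × 0.938 = 5722
Group 4: 10900 × 0.956 = 10420
Group 5: 2050 × 0.933 + 2250 × 0.695 = 1913 + 1564 = 3477
Net migration: Group 1 + 20 → 3904; Group 2 − 30 → 1900; Group 3 − 160 → 5562; Group 4 + 50 → 10470; Group 5 + 130 → 3607
→ [3904, 1900, 5562, 10470, 3607]
[period 2]
Births: 1900 × 0.233 = 443  |  5562 × 0.226 = 1257 — total 1700
Group 2: 3904 × 0.965 = 3767
Group 3: 1900 × 0.938 = 1782
Group 4: 5562 × 0.956 = 5317
Group 5: 10470 × 0.933 + 3607 × 0.695 = 9769 + 2507 = 12276
Net migration: Group 1 + 20 → 1720; Group 2 − 30 → 3737; Group 3 − 160 → 1622; Group 4 + 50 → 5367; Group 5 + 130 → 12406
→ [1720, 3737, 1622, 5367, 12406]
[period 3]
Births: 3737 × 0.233 = 871  |  1622 × 0.226 = 367 — total 1238
Group 2: 1720 × 0.965 = 1660
Group 3: 3737 × 0.938 = 3505
Group 4: 1622 × 0.956 = 1551
Group 5: 5367 × 0.933 + 12406 × 0.695 = 5007 + 8622 = 13629
Net migration: Group 1 + 20 → 1258; Group 2 − 30 → 1630; Group 3 − 160 → 3345; Group 4 + 50 → 1601; Group 5 + 130 → 13759
→ [1258, 1630, 3345, 1601, 13759]
Total after period 3: 1258 + 1630 + 3345 + 1601 + 13759 = 21593

21593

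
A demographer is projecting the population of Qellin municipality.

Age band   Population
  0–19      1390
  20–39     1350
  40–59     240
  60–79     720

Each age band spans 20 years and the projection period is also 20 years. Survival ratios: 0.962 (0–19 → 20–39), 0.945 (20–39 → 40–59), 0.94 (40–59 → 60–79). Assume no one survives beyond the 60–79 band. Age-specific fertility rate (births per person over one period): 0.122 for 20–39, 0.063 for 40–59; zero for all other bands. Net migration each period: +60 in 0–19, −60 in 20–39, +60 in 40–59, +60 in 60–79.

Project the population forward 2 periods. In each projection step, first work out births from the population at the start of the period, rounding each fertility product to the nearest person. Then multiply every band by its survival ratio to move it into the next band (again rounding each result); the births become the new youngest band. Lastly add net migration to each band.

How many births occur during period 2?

240

Call the groups 1 to 4, youngest first.
[period 1]
Births: 1350 × 0.122 = 165  |  240 × 0.063 = 15 ⇒ total 180
Group 2: 1390 × 0.962 = 1337
Group 3: 1350 × 0.945 = 1276
Group 4: 240 × 0.94 = 226
Net migration: Group 1 + 60 → 240; Group 2 − 60 → 1277; Group 3 + 60 → 1336; Group 4 + 60 → 286
Giving 240 / 1277 / 1336 / 286.
[period 2]
Births: 1277 × 0.122 = 156  |  1336 × 0.063 = 84 ⇒ total 240
Group 2: 240 × 0.962 = 231
Group 3: 1277 × 0.945 = 1207
Group 4: 1336 × 0.94 = 1256
Net migration: Group 1 + 60 → 300; Group 2 − 60 → 171; Group 3 + 60 → 1267; Group 4 + 60 → 1316
Giving 300 / 171 / 1267 / 1316.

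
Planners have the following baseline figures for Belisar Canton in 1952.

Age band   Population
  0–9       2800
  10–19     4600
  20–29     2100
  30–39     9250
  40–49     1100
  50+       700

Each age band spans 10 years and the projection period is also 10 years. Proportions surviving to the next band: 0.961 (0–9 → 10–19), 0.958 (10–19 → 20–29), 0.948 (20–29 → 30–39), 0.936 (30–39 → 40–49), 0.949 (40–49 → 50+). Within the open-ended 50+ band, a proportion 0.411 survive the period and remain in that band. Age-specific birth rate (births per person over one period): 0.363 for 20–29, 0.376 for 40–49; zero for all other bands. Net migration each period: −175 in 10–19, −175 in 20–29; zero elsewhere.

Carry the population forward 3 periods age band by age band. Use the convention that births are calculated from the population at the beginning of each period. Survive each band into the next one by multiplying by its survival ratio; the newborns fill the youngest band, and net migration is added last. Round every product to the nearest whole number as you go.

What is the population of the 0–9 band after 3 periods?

— Period 1 —
Births: 2100 * 0.363 = 762 ; 1100 * 0.376 = 414 ⇒ total 1176
10–19: 2800 * 0.961 = 2691
20–29: 4600 * 0.958 = 4407
30–39: 2100 * 0.948 = 1991
40–49: 9250 * 0.936 = 8658
50+: 1100 * 0.949 + 700 * 0.411 = 1044 + 288 = 1332
Net migration: 10–19 − 175 → 2516; 20–29 − 175 → 4232
Population now: 0–9=1176, 10–19=2516, 20–29=4232, 30–39=1991, 40–49=8658, 50+=1332
— Period 2 —
Births: 4232 * 0.363 = 1536 ; 8658 * 0.376 = 3255 ⇒ total 4791
10–19: 1176 * 0.961 = 1130
20–29: 2516 * 0.958 = 2410
30–39: 4232 * 0.948 = 4012
40–49: 1991 * 0.936 = 1864
50+: 8658 * 0.949 + 1332 * 0.411 = 8216 + 547 = 8763
Net migration: 10–19 − 175 → 955; 20–29 − 175 → 2235
Population now: 0–9=4791, 10–19=955, 20–29=2235, 30–39=4012, 40–49=1864, 50+=8763
— Period 3 —
Births: 2235 * 0.363 = 811 ; 1864 * 0.376 = 701 ⇒ total 1512
10–19: 4791 * 0.961 = 4604
20–29: 955 * 0.958 = 915
30–39: 2235 * 0.948 = 2119
40–49: 4012 * 0.936 = 3755
50+: 1864 * 0.949 + 8763 * 0.411 = 1769 + 3602 = 5371
Net migration: 10–19 − 175 → 4429; 20–29 − 175 → 740
Population now: 0–9=1512, 10–19=4429, 20–29=740, 30–39=2119, 40–49=3755, 50+=5371

1512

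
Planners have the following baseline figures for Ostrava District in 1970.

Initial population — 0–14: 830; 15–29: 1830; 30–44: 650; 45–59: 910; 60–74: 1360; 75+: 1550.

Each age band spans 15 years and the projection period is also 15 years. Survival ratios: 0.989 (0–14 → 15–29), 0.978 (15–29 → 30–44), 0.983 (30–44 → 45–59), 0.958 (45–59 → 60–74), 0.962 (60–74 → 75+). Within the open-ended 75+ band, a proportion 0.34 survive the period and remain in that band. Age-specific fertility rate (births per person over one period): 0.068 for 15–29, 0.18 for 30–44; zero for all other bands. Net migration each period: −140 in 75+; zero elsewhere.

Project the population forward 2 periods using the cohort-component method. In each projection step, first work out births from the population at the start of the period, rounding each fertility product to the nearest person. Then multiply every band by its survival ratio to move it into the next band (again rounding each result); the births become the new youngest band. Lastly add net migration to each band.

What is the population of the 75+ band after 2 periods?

1275

Let group 1 be 0–14 through group 6 = 75+.
[period 1]
Births: 1830 × 0.068 = 124  |  650 × 0.18 = 117 → 241
Group 2: 830 × 0.989 = 821
Group 3: 1830 × 0.978 = 1790
Group 4: 650 × 0.983 = 639
Group 5: 910 × 0.958 = 872
Group 6: 1360 × 0.962 + 1550 × 0.34 = 1308 + 527 = 1835
Net migration: Group 6 − 140 → 1695
End of period: [241, 821, 1790, 639, 872, 1695]
[period 2]
Births: 821 × 0.068 = 56  |  1790 × 0.18 = 322 → 378
Group 2: 241 × 0.989 = 238
Group 3: 821 × 0.978 = 803
Group 4: 1790 × 0.983 = 1760
Group 5: 639 × 0.958 = 612
Group 6: 872 × 0.962 + 1695 × 0.34 = 839 + 576 = 1415
Net migration: Group 6 − 140 → 1275
End of period: [378, 238, 803, 1760, 612, 1275]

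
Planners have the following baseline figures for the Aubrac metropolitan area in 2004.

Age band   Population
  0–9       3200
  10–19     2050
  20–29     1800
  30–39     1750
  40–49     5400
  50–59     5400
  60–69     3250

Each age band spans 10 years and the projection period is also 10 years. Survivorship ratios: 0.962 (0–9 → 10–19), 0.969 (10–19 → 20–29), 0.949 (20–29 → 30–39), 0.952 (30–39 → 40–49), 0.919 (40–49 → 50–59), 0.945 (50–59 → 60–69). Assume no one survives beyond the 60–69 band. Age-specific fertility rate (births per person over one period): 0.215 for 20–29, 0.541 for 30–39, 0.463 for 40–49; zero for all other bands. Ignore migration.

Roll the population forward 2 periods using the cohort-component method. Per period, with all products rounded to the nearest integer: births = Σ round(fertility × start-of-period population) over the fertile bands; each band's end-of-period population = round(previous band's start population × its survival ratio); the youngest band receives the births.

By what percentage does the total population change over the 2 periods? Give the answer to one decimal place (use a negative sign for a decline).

-18.9

[period 1]
Births: 1800 × 0.215 = 387 ; 1750 × 0.541 = 947 ; 5400 × 0.463 = 2500 → 3834
10–19: 3200 × 0.962 = 3078
20–29: 2050 × 0.969 = 1986
30–39: 1800 × 0.949 = 1708
40–49: 1750 × 0.952 = 1666
50–59: 5400 × 0.919 = 4963
60–69: 5400 × 0.945 = 5103
Giving 3834 / 3078 / 1986 / 1708 / 1666 / 4963 / 5103.
[period 2]
Births: 1986 × 0.215 = 427 ; 1708 × 0.541 = 924 ; 1666 × 0.463 = 771 → 2122
10–19: 3834 × 0.962 = 3688
20–29: 3078 × 0.969 = 2983
30–39: 1986 × 0.949 = 1885
40–49: 1708 × 0.952 = 1626
50–59: 1666 × 0.919 = 1531
60–69: 4963 × 0.945 = 4690
Giving 2122 / 3688 / 2983 / 1885 / 1626 / 1531 / 4690.
Total: 22850 → 18525; change = -4325; percentage change = -18.9%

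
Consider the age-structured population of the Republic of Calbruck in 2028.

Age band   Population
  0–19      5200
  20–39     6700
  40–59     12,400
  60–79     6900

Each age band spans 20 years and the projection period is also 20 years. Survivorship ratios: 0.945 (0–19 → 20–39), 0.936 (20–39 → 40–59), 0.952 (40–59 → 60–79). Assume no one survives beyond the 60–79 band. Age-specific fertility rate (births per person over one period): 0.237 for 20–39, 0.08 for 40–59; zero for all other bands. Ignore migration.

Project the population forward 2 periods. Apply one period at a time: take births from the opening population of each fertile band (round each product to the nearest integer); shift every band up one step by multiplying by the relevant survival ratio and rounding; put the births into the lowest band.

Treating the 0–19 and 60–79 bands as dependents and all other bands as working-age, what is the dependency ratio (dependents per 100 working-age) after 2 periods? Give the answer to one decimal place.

(Groups numbered youngest = 1 to oldest = 4.)
— Period 1 —
Births: 6700 × 0.237 = 1588  |  12400 × 0.08 = 992 → total 2580
Group 2: 5200 × 0.945 = 4914
Group 3: 6700 × 0.936 = 6271
Group 4: 12400 × 0.952 = 11805
Population now: 0–19=2580, 20–39=4914, 40–59=6271, 60–79=11805
— Period 2 —
Births: 4914 × 0.237 = 1165  |  6271 × 0.08 = 502 → total 1667
Group 2: 2580 × 0.945 = 2438
Group 3: 4914 × 0.936 = 4600
Group 4: 6271 × 0.952 = 5970
Population now: 0–19=1667, 20–39=2438, 40–59=4600, 60–79=5970
Dependents (band 0–19 + band 60–79) = 1667 + 5970 = 7637; working-age = 7038; ratio = 7637/7038 × 100 = 108.5

108.5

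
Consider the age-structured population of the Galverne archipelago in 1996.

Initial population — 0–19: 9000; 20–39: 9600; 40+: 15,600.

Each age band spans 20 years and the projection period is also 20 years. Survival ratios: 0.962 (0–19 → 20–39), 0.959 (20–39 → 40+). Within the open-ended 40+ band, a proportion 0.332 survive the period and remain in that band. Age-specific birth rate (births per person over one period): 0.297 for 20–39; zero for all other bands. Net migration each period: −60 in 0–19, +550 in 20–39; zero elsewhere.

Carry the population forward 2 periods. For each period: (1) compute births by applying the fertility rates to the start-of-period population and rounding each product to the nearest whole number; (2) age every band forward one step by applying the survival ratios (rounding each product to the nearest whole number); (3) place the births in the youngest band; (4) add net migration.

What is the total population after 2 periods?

Numbering the groups 1..3 from youngest to oldest:
Period 1.
Births: 9600 × 0.297 = 2851
Group 2: 9000 × 0.962 = 8658
Group 3: 9600 × 0.959 + 15600 × 0.332 = 9206 + 5179 = 14385
Net migration: Group 1 − 60 → 2791; Group 2 + 550 → 9208
Population now: 0–19=2791, 20–39=9208, 40+=14385
Period 2.
Births: 9208 × 0.297 = 2735
Group 2: 2791 × 0.962 = 2685
Group 3: 9208 × 0.959 + 14385 × 0.332 = 8830 + 4776 = 13606
Net migration: Group 1 − 60 → 2675; Group 2 + 550 → 3235
Population now: 0–19=2675, 20–39=3235, 40+=13606
Total after period 2: 2675 + 3235 + 13606 = 19516

19516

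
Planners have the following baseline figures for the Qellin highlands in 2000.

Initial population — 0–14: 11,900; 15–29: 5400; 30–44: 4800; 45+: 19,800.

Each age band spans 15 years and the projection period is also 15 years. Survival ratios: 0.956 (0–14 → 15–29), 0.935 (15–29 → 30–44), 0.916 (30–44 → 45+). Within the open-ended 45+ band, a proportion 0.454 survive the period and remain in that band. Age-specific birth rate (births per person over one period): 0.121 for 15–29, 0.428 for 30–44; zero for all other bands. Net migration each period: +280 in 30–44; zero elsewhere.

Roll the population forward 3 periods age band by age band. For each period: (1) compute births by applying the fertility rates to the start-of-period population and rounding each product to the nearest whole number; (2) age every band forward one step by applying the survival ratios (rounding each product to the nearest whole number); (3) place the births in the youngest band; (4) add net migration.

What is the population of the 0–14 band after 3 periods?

After projecting period 1:
Births: 5400 × 0.121 = 653, 4800 × 0.428 = 2054 — total 2707
15–29: 11900 × 0.956 = 11376
30–44: 5400 × 0.935 = 5049
45+: 4800 × 0.916 + 19800 × 0.454 = 4397 + 8989 = 13386
Net migration: 30–44 + 280 → 5329
End of period: [2707, 11376, 5329, 13386]
After projecting period 2:
Births: 11376 × 0.121 = 1376, 5329 × 0.428 = 2281 — total 3657
15–29: 2707 × 0.956 = 2588
30–44: 11376 × 0.935 = 10637
45+: 5329 × 0.916 + 13386 × 0.454 = 4881 + 6077 = 10958
Net migration: 30–44 + 280 → 10917
End of period: [3657, 2588, 10917, 10958]
After projecting period 3:
Births: 2588 × 0.121 = 313, 10917 × 0.428 = 4672 — total 4985
15–29: 3657 × 0.956 = 3496
30–44: 2588 × 0.935 = 2420
45+: 10917 × 0.916 + 10958 × 0.454 = 10000 + 4975 = 14975
Net migration: 30–44 + 280 → 2700
End of period: [4985, 3496, 2700, 14975]

4985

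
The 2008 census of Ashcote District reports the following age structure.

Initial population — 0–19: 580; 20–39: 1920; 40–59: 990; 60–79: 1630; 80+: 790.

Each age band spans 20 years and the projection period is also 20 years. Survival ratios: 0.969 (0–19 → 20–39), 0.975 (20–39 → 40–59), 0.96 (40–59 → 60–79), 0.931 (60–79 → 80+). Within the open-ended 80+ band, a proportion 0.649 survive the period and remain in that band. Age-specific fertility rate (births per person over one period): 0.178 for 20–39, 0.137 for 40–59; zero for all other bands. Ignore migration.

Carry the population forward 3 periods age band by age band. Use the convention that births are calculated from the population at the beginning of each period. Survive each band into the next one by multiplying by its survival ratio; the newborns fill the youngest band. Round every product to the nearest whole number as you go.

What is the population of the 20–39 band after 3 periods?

After projecting period 1:
Births: 1920 * 0.178 = 342, 990 * 0.137 = 136 → total 478
20–39: 580 * 0.969 = 562
40–59: 1920 * 0.975 = 1872
60–79: 990 * 0.96 = 950
80+: 1630 * 0.931 + 790 * 0.649 = 1518 + 513 = 2031
Giving 478 / 562 / 1872 / 950 / 2031.
After projecting period 2:
Births: 562 * 0.178 = 100, 1872 * 0.137 = 256 → total 356
20–39: 478 * 0.969 = 463
40–59: 562 * 0.975 = 548
60–79: 1872 * 0.96 = 1797
80+: 950 * 0.931 + 2031 * 0.649 = 884 + 1318 = 2202
Giving 356 / 463 / 548 / 1797 / 2202.
After projecting period 3:
Births: 463 * 0.178 = 82, 548 * 0.137 = 75 → total 157
20–39: 356 * 0.969 = 345
40–59: 463 * 0.975 = 451
60–79: 548 * 0.96 = 526
80+: 1797 * 0.931 + 2202 * 0.649 = 1673 + 1429 = 3102
Giving 157 / 345 / 451 / 526 / 3102.

345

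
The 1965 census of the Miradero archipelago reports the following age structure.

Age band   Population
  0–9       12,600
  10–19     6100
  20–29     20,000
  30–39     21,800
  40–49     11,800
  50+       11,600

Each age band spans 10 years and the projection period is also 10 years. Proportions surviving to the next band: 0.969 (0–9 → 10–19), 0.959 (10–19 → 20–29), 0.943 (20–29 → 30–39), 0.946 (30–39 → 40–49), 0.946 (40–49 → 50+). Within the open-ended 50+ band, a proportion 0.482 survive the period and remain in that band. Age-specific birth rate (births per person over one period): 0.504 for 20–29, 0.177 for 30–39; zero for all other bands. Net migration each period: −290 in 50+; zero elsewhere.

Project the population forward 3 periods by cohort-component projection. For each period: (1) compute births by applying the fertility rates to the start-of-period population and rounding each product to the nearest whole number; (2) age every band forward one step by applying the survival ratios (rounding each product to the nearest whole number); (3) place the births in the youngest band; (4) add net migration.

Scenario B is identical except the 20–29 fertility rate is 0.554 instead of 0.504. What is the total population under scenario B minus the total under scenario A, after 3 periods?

1798

After projecting period 1:
Births: 20000 × 0.504 = 10080, 21800 × 0.177 = 3859 ⇒ total 13939
10–19: 12600 × 0.969 = 12209
20–29: 6100 × 0.959 = 5850
30–39: 20000 × 0.943 = 18860
40–49: 21800 × 0.946 = 20623
50+: 11800 × 0.946 + 11600 × 0.482 = 11163 + 5591 = 16754
Net migration: 50+ − 290 → 16464
End of period: [13939, 12209, 5850, 18860, 20623, 16464]
After projecting period 2:
Births: 5850 × 0.504 = 2948, 18860 × 0.177 = 3338 ⇒ total 6286
10–19: 13939 × 0.969 = 13507
20–29: 12209 × 0.959 = 11708
30–39: 5850 × 0.943 = 5517
40–49: 18860 × 0.946 = 17842
50+: 20623 × 0.946 + 16464 × 0.482 = 19509 + 7936 = 27445
Net migration: 50+ − 290 → 27155
End of period: [6286, 13507, 11708, 5517, 17842, 27155]
After projecting period 3:
Births: 11708 × 0.504 = 5901, 5517 × 0.177 = 977 ⇒ total 6878
10–19: 6286 × 0.969 = 6091
20–29: 13507 × 0.959 = 12953
30–39: 11708 × 0.943 = 11041
40–49: 5517 × 0.946 = 5219
50+: 17842 × 0.946 + 27155 × 0.482 = 16879 + 13089 = 29968
Net migration: 50+ − 290 → 29678
End of period: [6878, 6091, 12953, 11041, 5219, 29678]
Scenario A total after 3 periods: 71860
Scenario B projection —
After projecting period 1:
Births: 20000 × 0.554 = 11080, 21800 × 0.177 = 3859 ⇒ total 14939
10–19: 12600 × 0.969 = 12209
20–29: 6100 × 0.959 = 5850
30–39: 20000 × 0.943 = 18860
40–49: 21800 × 0.946 = 20623
50+: 11800 × 0.946 + 11600 × 0.482 = 11163 + 5591 = 16754
Net migration: 50+ − 290 → 16464
End of period: [14939, 12209, 5850, 18860, 20623, 16464]
After projecting period 2:
Births: 5850 × 0.554 = 3241, 18860 × 0.177 = 3338 ⇒ total 6579
10–19: 14939 × 0.969 = 14476
20–29: 12209 × 0.959 = 11708
30–39: 5850 × 0.943 = 5517
40–49: 18860 × 0.946 = 17842
50+: 20623 × 0.946 + 16464 × 0.482 = 19509 + 7936 = 27445
Net migration: 50+ − 290 → 27155
End of period: [6579, 14476, 11708, 5517, 17842, 27155]
After projecting period 3:
Births: 11708 × 0.554 = 6486, 5517 × 0.177 = 977 ⇒ total 7463
10–19: 6579 × 0.969 = 6375
20–29: 14476 × 0.959 = 13882
30–39: 11708 × 0.943 = 11041
40–49: 5517 × 0.946 = 5219
50+: 17842 × 0.946 + 27155 × 0.482 = 16879 + 13089 = 29968
Net migration: 50+ − 290 → 29678
End of period: [7463, 6375, 13882, 11041, 5219, 29678]
Scenario B total after 3 periods: 73658
Difference B − A = 73658 − 71860 = 1798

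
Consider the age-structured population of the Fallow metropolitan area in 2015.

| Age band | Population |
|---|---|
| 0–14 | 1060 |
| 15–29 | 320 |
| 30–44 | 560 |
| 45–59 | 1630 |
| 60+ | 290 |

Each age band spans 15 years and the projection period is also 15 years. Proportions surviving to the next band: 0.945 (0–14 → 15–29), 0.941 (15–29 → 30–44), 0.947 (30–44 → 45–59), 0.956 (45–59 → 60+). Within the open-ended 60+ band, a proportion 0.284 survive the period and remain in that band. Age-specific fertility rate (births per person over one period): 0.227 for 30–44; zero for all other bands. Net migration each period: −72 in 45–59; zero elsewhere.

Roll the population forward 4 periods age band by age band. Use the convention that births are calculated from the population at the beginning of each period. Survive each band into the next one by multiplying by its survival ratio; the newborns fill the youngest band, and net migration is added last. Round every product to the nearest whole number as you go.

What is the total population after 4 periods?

[period 1]
Births: 560 * 0.227 = 127
15–29: 1060 * 0.945 = 1002
30–44: 320 * 0.941 = 301
45–59: 560 * 0.947 = 530
60+: 1630 * 0.956 + 290 * 0.284 = 1558 + 82 = 1640
Net migration: 45–59 − 72 → 458
→ [127, 1002, 301, 458, 1640]
[period 2]
Births: 301 * 0.227 = 68
15–29: 127 * 0.945 = 120
30–44: 1002 * 0.941 = 943
45–59: 301 * 0.947 = 285
60+: 458 * 0.956 + 1640 * 0.284 = 438 + 466 = 904
Net migration: 45–59 − 72 → 213
→ [68, 120, 943, 213, 904]
[period 3]
Births: 943 * 0.227 = 214
15–29: 68 * 0.945 = 64
30–44: 120 * 0.941 = 113
45–59: 943 * 0.947 = 893
60+: 213 * 0.956 + 904 * 0.284 = 204 + 257 = 461
Net migration: 45–59 − 72 → 821
→ [214, 64, 113, 821, 461]
[period 4]
Births: 113 * 0.227 = 26
15–29: 214 * 0.945 = 202
30–44: 64 * 0.941 = 60
45–59: 113 * 0.947 = 107
60+: 821 * 0.956 + 461 * 0.284 = 785 + 131 = 916
Net migration: 45–59 − 72 → 35
→ [26, 202, 60, 35, 916]
Total after period 4: 26 + 202 + 60 + 35 + 916 = 1239

1239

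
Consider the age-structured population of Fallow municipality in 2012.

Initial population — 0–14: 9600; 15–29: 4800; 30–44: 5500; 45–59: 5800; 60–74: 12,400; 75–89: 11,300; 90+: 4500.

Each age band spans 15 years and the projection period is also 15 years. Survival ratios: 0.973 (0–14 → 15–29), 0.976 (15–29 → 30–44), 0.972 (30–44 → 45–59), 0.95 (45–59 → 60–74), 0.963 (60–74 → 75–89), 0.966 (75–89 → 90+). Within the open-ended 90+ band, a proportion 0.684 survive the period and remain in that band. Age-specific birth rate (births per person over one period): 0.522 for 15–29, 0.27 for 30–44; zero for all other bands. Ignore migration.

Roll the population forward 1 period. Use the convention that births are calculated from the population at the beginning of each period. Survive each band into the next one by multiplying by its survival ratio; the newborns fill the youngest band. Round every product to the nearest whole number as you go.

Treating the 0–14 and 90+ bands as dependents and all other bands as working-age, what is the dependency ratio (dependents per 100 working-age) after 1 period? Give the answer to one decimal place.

[period 1]
Births: 4800 × 0.522 = 2506, 5500 × 0.27 = 1485 ⇒ total 3991
15–29: 9600 × 0.973 = 9341
30–44: 4800 × 0.976 = 4685
45–59: 5500 × 0.972 = 5346
60–74: 5800 × 0.95 = 5510
75–89: 12400 × 0.963 = 11941
90+: 11300 × 0.966 + 4500 × 0.684 = 10916 + 3078 = 13994
End of period: [3991, 9341, 4685, 5346, 5510, 11941, 13994]
Dependents (band 0–14 + band 90+) = 3991 + 13994 = 17985; working-age = 36823; ratio = 17985/36823 × 100 = 48.8

48.8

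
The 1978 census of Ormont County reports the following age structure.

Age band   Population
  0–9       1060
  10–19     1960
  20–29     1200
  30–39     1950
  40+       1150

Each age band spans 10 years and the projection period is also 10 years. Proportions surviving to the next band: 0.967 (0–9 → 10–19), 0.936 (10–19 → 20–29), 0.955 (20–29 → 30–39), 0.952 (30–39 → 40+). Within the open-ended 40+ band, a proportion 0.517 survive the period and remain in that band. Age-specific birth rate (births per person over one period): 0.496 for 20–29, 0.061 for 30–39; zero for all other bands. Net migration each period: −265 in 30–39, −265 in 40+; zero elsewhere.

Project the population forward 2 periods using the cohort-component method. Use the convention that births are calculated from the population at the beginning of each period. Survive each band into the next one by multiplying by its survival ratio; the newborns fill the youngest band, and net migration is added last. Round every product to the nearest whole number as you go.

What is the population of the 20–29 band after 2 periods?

959

Period 1.
Births: 1200 × 0.496 = 595  |  1950 × 0.061 = 119 → 714
10–19: 1060 × 0.967 = 1025
20–29: 1960 × 0.936 = 1835
30–39: 1200 × 0.955 = 1146
40+: 1950 × 0.952 + 1150 × 0.517 = 1856 + 595 = 2451
Net migration: 30–39 − 265 → 881; 40+ − 265 → 2186
End of period: [714, 1025, 1835, 881, 2186]
Period 2.
Births: 1835 × 0.496 = 910  |  881 × 0.061 = 54 → 964
10–19: 714 × 0.967 = 690
20–29: 1025 × 0.936 = 959
30–39: 1835 × 0.955 = 1752
40+: 881 × 0.952 + 2186 × 0.517 = 839 + 1130 = 1969
Net migration: 30–39 − 265 → 1487; 40+ − 265 → 1704
End of period: [964, 690, 959, 1487, 1704]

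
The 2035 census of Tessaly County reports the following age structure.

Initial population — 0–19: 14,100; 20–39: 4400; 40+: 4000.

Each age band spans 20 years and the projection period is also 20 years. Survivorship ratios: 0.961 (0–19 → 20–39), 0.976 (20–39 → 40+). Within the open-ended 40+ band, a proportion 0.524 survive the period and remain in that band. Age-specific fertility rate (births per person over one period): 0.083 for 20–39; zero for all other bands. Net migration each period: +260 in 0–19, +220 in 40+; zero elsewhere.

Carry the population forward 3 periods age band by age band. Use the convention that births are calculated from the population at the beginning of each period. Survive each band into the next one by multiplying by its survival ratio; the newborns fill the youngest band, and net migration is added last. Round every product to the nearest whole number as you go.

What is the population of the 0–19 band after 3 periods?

Period 1.
Births: 4400 * 0.083 = 365
20–39: 14100 * 0.961 = 13550
40+: 4400 * 0.976 + 4000 * 0.524 = 4294 + 2096 = 6390
Net migration: 0–19 + 260 → 625; 40+ + 220 → 6610
Population now: 0–19=625, 20–39=13550, 40+=6610
Period 2.
Births: 13550 * 0.083 = 1125
20–39: 625 * 0.961 = 601
40+: 13550 * 0.976 + 6610 * 0.524 = 13225 + 3464 = 16689
Net migration: 0–19 + 260 → 1385; 40+ + 220 → 16909
Population now: 0–19=1385, 20–39=601, 40+=16909
Period 3.
Births: 601 * 0.083 = 50
20–39: 1385 * 0.961 = 1331
40+: 601 * 0.976 + 16909 * 0.524 = 587 + 8860 = 9447
Net migration: 0–19 + 260 → 310; 40+ + 220 → 9667
Population now: 0–19=310, 20–39=1331, 40+=9667

310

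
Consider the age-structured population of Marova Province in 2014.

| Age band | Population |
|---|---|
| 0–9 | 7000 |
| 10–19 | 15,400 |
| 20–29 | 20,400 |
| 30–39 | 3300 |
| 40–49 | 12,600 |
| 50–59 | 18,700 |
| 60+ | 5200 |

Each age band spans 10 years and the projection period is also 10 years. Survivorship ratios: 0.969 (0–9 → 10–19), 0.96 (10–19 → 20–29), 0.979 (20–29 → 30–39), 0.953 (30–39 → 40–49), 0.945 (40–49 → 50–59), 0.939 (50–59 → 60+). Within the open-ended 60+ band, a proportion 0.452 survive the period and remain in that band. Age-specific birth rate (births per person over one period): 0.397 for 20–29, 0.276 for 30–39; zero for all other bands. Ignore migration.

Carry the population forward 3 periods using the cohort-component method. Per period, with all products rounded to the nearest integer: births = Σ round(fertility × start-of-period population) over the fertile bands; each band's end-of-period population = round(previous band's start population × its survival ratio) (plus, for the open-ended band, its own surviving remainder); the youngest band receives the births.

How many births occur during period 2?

11381

After projecting period 1:
Births: 20400 * 0.397 = 8099  |  3300 * 0.276 = 911 — total 9010
10–19: 7000 * 0.969 = 6783
20–29: 15400 * 0.96 = 14784
30–39: 20400 * 0.979 = 19972
40–49: 3300 * 0.953 = 3145
50–59: 12600 * 0.945 = 11907
60+: 18700 * 0.939 + 5200 * 0.452 = 17559 + 2350 = 19909
End of period: [9010, 6783, 14784, 19972, 3145, 11907, 19909]
After projecting period 2:
Births: 14784 * 0.397 = 5869  |  19972 * 0.276 = 5512 — total 11381
10–19: 9010 * 0.969 = 8731
20–29: 6783 * 0.96 = 6512
30–39: 14784 * 0.979 = 14474
40–49: 19972 * 0.953 = 19033
50–59: 3145 * 0.945 = 2972
60+: 11907 * 0.939 + 19909 * 0.452 = 11181 + 8999 = 20180
End of period: [11381, 8731, 6512, 14474, 19033, 2972, 20180]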